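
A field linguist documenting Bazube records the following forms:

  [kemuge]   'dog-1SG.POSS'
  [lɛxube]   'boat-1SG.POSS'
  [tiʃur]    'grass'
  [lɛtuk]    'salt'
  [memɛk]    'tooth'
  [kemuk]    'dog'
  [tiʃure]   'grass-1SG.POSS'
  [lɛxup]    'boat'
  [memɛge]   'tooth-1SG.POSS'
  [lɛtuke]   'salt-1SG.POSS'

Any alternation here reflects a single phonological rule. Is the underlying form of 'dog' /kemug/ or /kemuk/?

In [kemuk] and [kemuge] the final segment of 'dog' alternates: [k] ~ [g].
If /k/ were underlying and a rule turned it into [g] before the 1SG.POSS suffix, 'salt' would also alternate; but it has [k] in both [lɛtuk] and [lɛtuke].
The underlying segment must be /g/; voiced obstruents become voiceless word-finally, yielding [k] there.

/kemug/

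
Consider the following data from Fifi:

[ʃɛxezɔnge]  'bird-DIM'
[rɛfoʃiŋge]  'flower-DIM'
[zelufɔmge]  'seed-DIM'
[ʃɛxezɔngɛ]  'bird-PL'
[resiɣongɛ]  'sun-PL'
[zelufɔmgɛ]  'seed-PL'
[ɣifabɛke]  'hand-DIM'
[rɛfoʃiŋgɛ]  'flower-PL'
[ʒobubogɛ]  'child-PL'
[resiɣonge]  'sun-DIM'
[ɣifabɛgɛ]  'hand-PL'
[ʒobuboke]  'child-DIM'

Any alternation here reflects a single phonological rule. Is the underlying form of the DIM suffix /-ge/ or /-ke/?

The DIM morpheme has two allomorphs, [-ge] and [-ke].
By contrast the PL suffix keeps its initial [g] throughout — that segment must be underlying.
The DIM suffix is therefore /-ke/ underlyingly, with post-nasal voicing: voiceless stops become voiced after a nasal.

/-ke/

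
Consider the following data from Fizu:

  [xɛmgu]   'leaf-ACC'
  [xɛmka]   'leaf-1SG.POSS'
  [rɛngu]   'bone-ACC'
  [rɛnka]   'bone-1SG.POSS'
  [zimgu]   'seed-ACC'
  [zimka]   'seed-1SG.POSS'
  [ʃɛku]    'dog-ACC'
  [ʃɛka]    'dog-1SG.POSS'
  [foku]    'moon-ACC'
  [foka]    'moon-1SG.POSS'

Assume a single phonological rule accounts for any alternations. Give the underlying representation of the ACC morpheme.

/-gu/

The ACC morpheme has two allomorphs, [-gu] and [-ku].
The 1SG.POSS suffix, which begins with [k], is invariant after every stem; so [k] is not altered by any rule here.
The ACC suffix is therefore /-gu/ underlyingly, with post-vocalic devoicing: voiced stops become voiceless after a vowel.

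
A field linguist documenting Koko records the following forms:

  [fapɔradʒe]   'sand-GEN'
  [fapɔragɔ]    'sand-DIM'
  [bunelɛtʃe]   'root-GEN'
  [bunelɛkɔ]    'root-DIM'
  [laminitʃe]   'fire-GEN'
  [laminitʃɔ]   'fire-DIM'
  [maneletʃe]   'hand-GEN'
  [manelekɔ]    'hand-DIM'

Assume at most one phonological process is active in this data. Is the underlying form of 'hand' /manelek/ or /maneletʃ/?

The root 'hand' surfaces as [maneletʃe] and [manelekɔ], with a stem-final [tʃ] ~ [k] alternation.
The stem 'fire' ([laminitʃe], [laminitʃɔ]) shows [tʃ] unchanged in both environments, so [tʃ] cannot be basic with [k] derived before the DIM suffix.
The alternation reflects palatalization before a front vowel: /k/ and /g/ become palato-alveolar [tʃ] and [dʒ] before a front vowel. /k/ is underlying.

/manelek/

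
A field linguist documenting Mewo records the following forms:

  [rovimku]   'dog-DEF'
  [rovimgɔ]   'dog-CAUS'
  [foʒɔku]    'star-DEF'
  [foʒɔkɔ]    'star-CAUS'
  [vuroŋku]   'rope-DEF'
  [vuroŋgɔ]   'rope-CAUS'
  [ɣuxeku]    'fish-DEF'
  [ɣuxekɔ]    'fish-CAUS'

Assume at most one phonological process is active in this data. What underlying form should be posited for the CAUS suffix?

The CAUS morpheme has two allomorphs, [-gɔ] and [-kɔ].
By contrast the DEF suffix keeps its initial [k] throughout — that segment must be underlying.
So the underlying form is /-gɔ/, and voiced stops become voiceless after a vowel.

/-gɔ/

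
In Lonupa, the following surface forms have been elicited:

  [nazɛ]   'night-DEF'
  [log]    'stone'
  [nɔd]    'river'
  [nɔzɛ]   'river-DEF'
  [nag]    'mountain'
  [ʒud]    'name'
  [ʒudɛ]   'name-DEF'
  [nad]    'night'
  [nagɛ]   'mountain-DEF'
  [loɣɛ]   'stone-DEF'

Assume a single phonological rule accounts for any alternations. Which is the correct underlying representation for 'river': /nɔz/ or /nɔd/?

/nɔz/

The stem for 'river' ends in [d] in [nɔd] but [z] in [nɔzɛ].
The stem 'name' ([ʒud], [ʒudɛ]) shows [d] unchanged in both environments, so [d] cannot be basic with [z] derived before the DEF suffix.
So /z/ is underlying, and a rule of word-final hardening — voiced fricatives become stops word-finally — gives [d].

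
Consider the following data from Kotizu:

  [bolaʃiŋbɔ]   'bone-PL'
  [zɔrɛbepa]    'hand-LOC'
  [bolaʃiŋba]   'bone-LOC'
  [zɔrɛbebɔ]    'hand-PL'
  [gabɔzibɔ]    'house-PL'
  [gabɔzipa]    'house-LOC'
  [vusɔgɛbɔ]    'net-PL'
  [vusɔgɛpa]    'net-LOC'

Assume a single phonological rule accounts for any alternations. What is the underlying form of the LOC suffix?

The LOC suffix surfaces as [-ba] and [-pa], depending on the final segment of the stem.
The PL suffix, which begins with [b], is invariant after every stem; so [b] is not altered by any rule here.
So the underlying form is /-pa/, and voiceless stops become voiced after a nasal.

/-pa/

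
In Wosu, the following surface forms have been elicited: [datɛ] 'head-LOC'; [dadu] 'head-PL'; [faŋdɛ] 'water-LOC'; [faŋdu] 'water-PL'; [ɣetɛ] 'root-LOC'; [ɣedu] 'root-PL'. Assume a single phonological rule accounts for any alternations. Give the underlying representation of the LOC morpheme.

/-tɛ/

The LOC suffix surfaces as [-dɛ] and [-tɛ], depending on the final segment of the stem.
The PL suffix, which begins with [d], is invariant after every stem; so [d] is not altered by any rule here.
The LOC suffix is therefore /-tɛ/ underlyingly, with post-nasal voicing: voiceless stops become voiced after a nasal.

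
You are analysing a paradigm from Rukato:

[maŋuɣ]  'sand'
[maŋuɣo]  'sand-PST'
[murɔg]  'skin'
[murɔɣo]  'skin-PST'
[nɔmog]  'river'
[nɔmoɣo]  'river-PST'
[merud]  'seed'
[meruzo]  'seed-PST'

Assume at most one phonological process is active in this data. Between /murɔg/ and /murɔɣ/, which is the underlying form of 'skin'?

The root 'skin' surfaces as [murɔg] and [murɔɣo], with a stem-final [g] ~ [ɣ] alternation.
If /ɣ/ were underlying and a rule turned it into [g] in isolation, 'sand' would also alternate; but it has [ɣ] in both [maŋuɣ] and [maŋuɣo].
The underlying segment must be /g/; voiced stops become fricatives between vowels, yielding [ɣ] there.

/murɔg/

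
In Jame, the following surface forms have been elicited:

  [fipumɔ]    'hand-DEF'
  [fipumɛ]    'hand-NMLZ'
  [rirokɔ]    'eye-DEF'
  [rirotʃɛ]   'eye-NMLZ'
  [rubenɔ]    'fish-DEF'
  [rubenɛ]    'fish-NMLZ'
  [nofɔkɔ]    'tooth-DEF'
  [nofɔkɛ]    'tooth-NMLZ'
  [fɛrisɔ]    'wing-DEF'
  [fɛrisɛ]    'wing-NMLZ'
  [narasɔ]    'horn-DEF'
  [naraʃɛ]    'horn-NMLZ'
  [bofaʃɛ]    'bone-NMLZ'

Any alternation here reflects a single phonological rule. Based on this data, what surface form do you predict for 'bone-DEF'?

[bofasɔ]

In [narasɔ] and [naraʃɛ] the final segment of 'horn' alternates: [s] ~ [ʃ].
Compare 'wing', with invariant [s] in [fɛrisɔ] and [fɛrisɛ]: an analysis with underlying /s/ and a rule producing [ʃ] before the NMLZ suffix would wrongly predict alternation here too.
So /ʃ/ is underlying, and a rule of depalatalization — palato-alveolar /tʃ/ and /ʃ/ become [k] and [s] when no front vowel follows — gives [s].
From [bofaʃɛ] the stem 'bone' is /bofaʃ/; when no front vowel follows this yields [bofasɔ].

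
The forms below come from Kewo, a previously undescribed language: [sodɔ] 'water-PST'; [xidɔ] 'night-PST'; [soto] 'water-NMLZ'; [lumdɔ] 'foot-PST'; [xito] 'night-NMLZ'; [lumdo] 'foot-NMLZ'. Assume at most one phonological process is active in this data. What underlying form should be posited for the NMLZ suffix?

/-to/

The NMLZ suffix surfaces as [-do] and [-to], depending on the final segment of the stem.
By contrast the PST suffix keeps its initial [d] throughout — that segment must be underlying.
The NMLZ suffix is therefore /-to/ underlyingly, with post-nasal voicing: voiceless stops become voiced after a nasal.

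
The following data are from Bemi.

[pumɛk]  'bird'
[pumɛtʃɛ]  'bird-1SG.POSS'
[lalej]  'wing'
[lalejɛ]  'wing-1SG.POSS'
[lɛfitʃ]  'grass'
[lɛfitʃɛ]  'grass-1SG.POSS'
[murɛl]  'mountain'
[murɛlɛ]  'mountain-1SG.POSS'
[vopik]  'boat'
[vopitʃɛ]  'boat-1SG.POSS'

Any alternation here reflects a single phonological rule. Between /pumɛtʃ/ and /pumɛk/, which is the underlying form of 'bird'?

The stem for 'bird' ends in [k] in [pumɛk] but [tʃ] in [pumɛtʃɛ].
Compare 'grass', with invariant [tʃ] in [lɛfitʃ] and [lɛfitʃɛ]: an analysis with underlying /tʃ/ and a rule producing [k] in isolation would wrongly predict alternation here too.
The underlying segment must be /k/; /k/ becomes palato-alveolar [tʃ] before a front vowel, yielding [tʃ] there.

/pumɛk/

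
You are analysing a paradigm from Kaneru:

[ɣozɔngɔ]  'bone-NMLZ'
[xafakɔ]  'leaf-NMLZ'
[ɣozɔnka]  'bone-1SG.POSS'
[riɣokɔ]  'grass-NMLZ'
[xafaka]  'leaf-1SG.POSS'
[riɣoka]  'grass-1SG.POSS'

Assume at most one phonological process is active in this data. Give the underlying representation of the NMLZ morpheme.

The NMLZ morpheme has two allomorphs, [-gɔ] and [-kɔ].
By contrast the 1SG.POSS suffix keeps its initial [k] throughout — that segment must be underlying.
So the underlying form is /-gɔ/, and voiced stops become voiceless after a vowel.

/-gɔ/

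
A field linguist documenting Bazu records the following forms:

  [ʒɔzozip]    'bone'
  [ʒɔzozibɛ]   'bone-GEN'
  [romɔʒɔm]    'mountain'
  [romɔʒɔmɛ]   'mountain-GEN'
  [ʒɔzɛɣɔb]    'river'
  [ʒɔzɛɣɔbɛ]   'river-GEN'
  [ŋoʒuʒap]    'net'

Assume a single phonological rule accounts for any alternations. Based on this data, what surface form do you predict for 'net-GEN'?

[ŋoʒuʒabɛ]

The root 'bone' surfaces as [ʒɔzozip] and [ʒɔzozibɛ], with a stem-final [p] ~ [b] alternation.
Compare 'river', with invariant [b] in [ʒɔzɛɣɔb] and [ʒɔzɛɣɔbɛ]: an analysis with underlying /b/ and a rule producing [p] in isolation would wrongly predict alternation here too.
The underlying segment must be /p/; voiceless stops become voiced between vowels, yielding [b] there.
From [ŋoʒuʒap] the stem 'net' is /ŋoʒuʒap/; between vowels this yields [ŋoʒuʒabɛ].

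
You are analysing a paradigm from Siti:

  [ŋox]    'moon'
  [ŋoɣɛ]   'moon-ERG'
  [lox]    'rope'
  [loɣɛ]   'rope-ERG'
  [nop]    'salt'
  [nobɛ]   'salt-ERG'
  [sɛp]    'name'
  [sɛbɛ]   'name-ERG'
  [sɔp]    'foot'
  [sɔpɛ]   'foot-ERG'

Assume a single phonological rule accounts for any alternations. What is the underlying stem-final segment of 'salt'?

'salt' shows [p] ~ [b] at the end of the stem ([nop] vs [nobɛ]).
Compare 'foot', with invariant [p] in [sɔp] and [sɔpɛ]: an analysis with underlying /p/ and a rule producing [b] before the ERG suffix would wrongly predict alternation here too.
So /b/ is underlying, and a rule of word-final obstruent devoicing — voiced obstruents become voiceless word-finally — gives [p].

/b/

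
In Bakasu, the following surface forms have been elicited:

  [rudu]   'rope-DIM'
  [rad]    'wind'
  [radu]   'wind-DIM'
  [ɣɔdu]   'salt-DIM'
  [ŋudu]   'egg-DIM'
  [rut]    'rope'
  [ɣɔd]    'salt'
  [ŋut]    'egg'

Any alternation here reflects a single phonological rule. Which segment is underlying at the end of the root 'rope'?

The root 'rope' surfaces as [rudu] and [rut], with a stem-final [d] ~ [t] alternation.
The stem 'wind' ([radu], [rad]) shows [d] unchanged in both environments, so [d] cannot be basic with [t] derived in isolation.
Therefore /t/ is basic and [d] is derived by intervocalic voicing (voiceless stops become voiced between vowels).

/t/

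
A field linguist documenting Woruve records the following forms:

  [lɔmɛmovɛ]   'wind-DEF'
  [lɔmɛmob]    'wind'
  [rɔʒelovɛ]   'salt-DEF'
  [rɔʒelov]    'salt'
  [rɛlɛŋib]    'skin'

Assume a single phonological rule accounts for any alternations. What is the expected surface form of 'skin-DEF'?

[rɛlɛŋivɛ]

The stem for 'wind' ends in [v] in [lɔmɛmovɛ] but [b] in [lɔmɛmob].
If /v/ were underlying and a rule turned it into [b] in isolation, 'salt' would also alternate; but it has [v] in both [rɔʒelovɛ] and [rɔʒelov].
So /b/ is underlying, and a rule of intervocalic spirantization — voiced stops become fricatives between vowels — gives [v].
The one attested form of 'skin', [rɛlɛŋib], shows underlying /rɛlɛŋib/. Applying the same rule between vowels gives [rɛlɛŋivɛ].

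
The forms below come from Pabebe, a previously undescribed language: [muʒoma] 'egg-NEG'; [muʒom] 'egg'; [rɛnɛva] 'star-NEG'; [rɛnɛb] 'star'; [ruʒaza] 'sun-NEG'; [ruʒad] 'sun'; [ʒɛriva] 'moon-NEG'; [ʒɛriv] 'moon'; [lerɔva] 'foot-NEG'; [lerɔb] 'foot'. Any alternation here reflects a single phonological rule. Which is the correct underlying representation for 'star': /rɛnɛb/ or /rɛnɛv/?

'star' shows [v] ~ [b] at the end of the stem ([rɛnɛva] vs [rɛnɛb]).
Compare 'moon', with invariant [v] in [ʒɛriva] and [ʒɛriv]: an analysis with underlying /v/ and a rule producing [b] in isolation would wrongly predict alternation here too.
The underlying segment must be /b/; voiced stops become fricatives between vowels, yielding [v] there.

/rɛnɛb/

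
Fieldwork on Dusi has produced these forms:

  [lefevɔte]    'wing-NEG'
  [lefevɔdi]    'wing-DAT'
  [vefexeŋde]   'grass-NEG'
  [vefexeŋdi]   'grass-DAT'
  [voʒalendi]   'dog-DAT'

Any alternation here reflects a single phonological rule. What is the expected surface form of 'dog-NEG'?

The NEG suffix surfaces as [-de] and [-te], depending on the final segment of the stem.
The DAT suffix, which begins with [d], is invariant after every stem; so [d] is not altered by any rule here.
So the underlying form is /-te/, and voiceless stops become voiced after a nasal.
After 'dog', which ends in a nasal, the suffix surfaces as [-de], giving [voʒalende].

[voʒalende]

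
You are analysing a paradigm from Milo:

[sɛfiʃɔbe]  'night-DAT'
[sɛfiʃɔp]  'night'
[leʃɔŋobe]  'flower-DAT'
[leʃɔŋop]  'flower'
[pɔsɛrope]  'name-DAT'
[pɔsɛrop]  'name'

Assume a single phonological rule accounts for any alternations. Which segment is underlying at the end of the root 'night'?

'night' shows [b] ~ [p] at the end of the stem ([sɛfiʃɔbe] vs [sɛfiʃɔp]).
If /p/ were underlying and a rule turned it into [b] before the DAT suffix, 'name' would also alternate; but it has [p] in both [pɔsɛrope] and [pɔsɛrop].
So /b/ is underlying, and a rule of word-final obstruent devoicing — voiced obstruents become voiceless word-finally — gives [p].

/b/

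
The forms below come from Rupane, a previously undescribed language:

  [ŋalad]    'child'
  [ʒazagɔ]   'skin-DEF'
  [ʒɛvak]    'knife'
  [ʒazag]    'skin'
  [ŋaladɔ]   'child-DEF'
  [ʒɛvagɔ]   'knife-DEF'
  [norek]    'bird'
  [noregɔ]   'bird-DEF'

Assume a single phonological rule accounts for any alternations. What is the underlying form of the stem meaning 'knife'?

'knife' shows [g] ~ [k] at the end of the stem ([ʒɛvagɔ] vs [ʒɛvak]).
If /g/ were underlying and a rule turned it into [k] in isolation, 'skin' would also alternate; but it has [g] in both [ʒazagɔ] and [ʒazag].
The alternation reflects intervocalic voicing: voiceless stops become voiced between vowels. /k/ is underlying.
So 'knife' = /ʒɛvak/.

/ʒɛvak/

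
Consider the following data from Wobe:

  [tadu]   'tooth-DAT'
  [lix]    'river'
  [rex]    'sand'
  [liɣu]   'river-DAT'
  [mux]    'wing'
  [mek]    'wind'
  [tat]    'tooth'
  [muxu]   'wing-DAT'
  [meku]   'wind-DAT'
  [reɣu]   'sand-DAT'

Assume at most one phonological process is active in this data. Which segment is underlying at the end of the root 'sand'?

The stem for 'sand' ends in [ɣ] in [reɣu] but [x] in [rex].
Compare 'wing', with invariant [x] in [muxu] and [mux]: an analysis with underlying /x/ and a rule producing [ɣ] before the DAT suffix would wrongly predict alternation here too.
So /ɣ/ is underlying, and a rule of word-final obstruent devoicing — voiced obstruents become voiceless word-finally — gives [x].

/ɣ/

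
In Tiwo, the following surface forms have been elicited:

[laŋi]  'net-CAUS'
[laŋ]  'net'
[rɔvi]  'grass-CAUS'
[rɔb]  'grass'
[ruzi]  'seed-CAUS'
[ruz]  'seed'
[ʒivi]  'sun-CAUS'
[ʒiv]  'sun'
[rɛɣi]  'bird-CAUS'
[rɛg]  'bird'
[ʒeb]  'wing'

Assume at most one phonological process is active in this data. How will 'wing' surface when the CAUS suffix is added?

[ʒevi]

'grass' shows [v] ~ [b] at the end of the stem ([rɔvi] vs [rɔb]).
The stem 'sun' ([ʒivi], [ʒiv]) shows [v] unchanged in both environments, so [v] cannot be basic with [b] derived in isolation.
So /b/ is underlying, and a rule of intervocalic spirantization — voiced stops become fricatives between vowels — gives [v].
The one attested form of 'wing', [ʒeb], shows underlying /ʒeb/. Applying the same rule between vowels gives [ʒevi].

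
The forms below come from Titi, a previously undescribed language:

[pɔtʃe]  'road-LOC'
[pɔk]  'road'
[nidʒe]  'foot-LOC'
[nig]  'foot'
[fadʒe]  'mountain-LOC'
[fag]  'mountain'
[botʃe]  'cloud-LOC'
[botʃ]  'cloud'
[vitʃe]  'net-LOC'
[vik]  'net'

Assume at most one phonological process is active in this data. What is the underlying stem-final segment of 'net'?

The root 'net' surfaces as [vitʃe] and [vik], with a stem-final [tʃ] ~ [k] alternation.
If /tʃ/ were underlying and a rule turned it into [k] in isolation, 'cloud' would also alternate; but it has [tʃ] in both [botʃe] and [botʃ].
The underlying segment must be /k/; /k/ and /g/ become palato-alveolar [tʃ] and [dʒ] before a front vowel, yielding [tʃ] there.

/k/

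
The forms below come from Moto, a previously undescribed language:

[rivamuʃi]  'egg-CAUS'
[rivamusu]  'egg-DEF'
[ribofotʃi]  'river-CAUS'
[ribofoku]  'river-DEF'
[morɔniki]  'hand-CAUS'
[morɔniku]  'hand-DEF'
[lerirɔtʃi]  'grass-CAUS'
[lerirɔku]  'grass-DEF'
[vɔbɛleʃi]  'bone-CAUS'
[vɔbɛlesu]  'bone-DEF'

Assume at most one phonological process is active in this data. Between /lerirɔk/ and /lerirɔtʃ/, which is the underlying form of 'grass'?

/lerirɔtʃ/

In [lerirɔtʃi] and [lerirɔku] the final segment of 'grass' alternates: [tʃ] ~ [k].
The stem 'hand' ([morɔniki], [morɔniku]) shows [k] unchanged in both environments, so [k] cannot be basic with [tʃ] derived before the CAUS suffix.
The underlying segment must be /tʃ/; palato-alveolar /tʃ/ and /ʃ/ become [k] and [s] when no front vowel follows, yielding [k] there.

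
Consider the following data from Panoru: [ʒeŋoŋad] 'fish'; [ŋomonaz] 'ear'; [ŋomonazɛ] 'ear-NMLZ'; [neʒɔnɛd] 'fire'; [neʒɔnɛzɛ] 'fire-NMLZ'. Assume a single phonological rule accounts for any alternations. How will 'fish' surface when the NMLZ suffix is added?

[ʒeŋoŋazɛ]

'fire' shows [d] ~ [z] at the end of the stem ([neʒɔnɛd] vs [neʒɔnɛzɛ]).
But 'ear' keeps [z] in both environments ([ŋomonaz], [ŋomonazɛ]), so there is no rule changing /z/ to [d] in isolation.
The alternation reflects intervocalic spirantization: voiced stops become fricatives between vowels. /d/ is underlying.
From [ʒeŋoŋad] the stem 'fish' is /ʒeŋoŋad/; between vowels this yields [ʒeŋoŋazɛ].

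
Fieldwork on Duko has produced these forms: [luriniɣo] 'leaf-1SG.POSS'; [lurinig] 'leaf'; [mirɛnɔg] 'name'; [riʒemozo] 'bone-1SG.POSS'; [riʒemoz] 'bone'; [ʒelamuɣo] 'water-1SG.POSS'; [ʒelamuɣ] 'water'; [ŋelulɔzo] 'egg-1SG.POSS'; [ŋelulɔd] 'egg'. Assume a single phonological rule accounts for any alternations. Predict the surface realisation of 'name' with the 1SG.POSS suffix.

'leaf' shows [ɣ] ~ [g] at the end of the stem ([luriniɣo] vs [lurinig]).
Compare 'water', with invariant [ɣ] in [ʒelamuɣo] and [ʒelamuɣ]: an analysis with underlying /ɣ/ and a rule producing [g] in isolation would wrongly predict alternation here too.
The alternation reflects intervocalic spirantization: voiced stops become fricatives between vowels. /g/ is underlying.
The one attested form of 'name', [mirɛnɔg], shows underlying /mirɛnɔg/. Applying the same rule between vowels gives [mirɛnɔɣo].

[mirɛnɔɣo]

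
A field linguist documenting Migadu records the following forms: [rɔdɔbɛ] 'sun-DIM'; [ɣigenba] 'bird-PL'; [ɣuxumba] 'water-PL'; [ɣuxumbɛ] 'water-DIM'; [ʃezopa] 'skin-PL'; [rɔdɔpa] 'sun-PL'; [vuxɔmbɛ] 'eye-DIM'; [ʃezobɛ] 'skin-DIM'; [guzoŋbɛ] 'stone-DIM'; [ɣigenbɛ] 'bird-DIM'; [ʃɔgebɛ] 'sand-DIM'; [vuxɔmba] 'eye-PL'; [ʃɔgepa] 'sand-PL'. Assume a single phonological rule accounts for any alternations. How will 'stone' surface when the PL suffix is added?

[guzoŋba]

The PL suffix surfaces as [-ba] and [-pa], depending on the final segment of the stem.
By contrast the DIM suffix keeps its initial [b] throughout — that segment must be underlying.
So the underlying form is /-pa/, and voiceless stops become voiced after a nasal.
After 'stone', which ends in a nasal, the suffix surfaces as [-ba], giving [guzoŋba].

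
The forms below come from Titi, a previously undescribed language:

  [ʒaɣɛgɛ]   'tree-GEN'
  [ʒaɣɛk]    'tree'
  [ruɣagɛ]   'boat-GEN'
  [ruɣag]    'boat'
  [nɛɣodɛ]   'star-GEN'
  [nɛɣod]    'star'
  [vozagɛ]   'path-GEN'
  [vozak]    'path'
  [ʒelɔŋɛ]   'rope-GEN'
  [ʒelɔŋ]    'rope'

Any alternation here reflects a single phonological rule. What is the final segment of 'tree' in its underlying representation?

/k/

In [ʒaɣɛgɛ] and [ʒaɣɛk] the final segment of 'tree' alternates: [g] ~ [k].
Compare 'boat', with invariant [g] in [ruɣagɛ] and [ruɣag]: an analysis with underlying /g/ and a rule producing [k] in isolation would wrongly predict alternation here too.
The alternation reflects intervocalic voicing: voiceless stops become voiced between vowels. /k/ is underlying.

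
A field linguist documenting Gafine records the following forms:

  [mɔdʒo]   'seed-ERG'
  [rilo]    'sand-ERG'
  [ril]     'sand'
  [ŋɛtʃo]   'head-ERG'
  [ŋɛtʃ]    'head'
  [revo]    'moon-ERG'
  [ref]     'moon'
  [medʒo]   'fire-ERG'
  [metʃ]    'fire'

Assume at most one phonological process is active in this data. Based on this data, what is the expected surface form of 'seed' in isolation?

In [medʒo] and [metʃ] the final segment of 'fire' alternates: [dʒ] ~ [tʃ].
The stem 'head' ([ŋɛtʃo], [ŋɛtʃ]) shows [tʃ] unchanged in both environments, so [tʃ] cannot be basic with [dʒ] derived before the ERG suffix.
So /dʒ/ is underlying, and a rule of word-final obstruent devoicing — voiced obstruents become voiceless word-finally — gives [tʃ].
From [mɔdʒo] the stem 'seed' is /mɔdʒ/; word-finally this yields [mɔtʃ].

[mɔtʃ]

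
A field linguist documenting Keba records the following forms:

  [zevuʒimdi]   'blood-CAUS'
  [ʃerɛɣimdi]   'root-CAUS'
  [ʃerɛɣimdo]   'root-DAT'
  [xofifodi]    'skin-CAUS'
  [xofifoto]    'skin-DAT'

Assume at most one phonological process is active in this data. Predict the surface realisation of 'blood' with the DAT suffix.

[zevuʒimdo]

The DAT morpheme has two allomorphs, [-do] and [-to].
The CAUS suffix, which begins with [d], is invariant after every stem; so [d] is not altered by any rule here.
So the underlying form is /-to/, and voiceless stops become voiced after a nasal.
After 'blood', which ends in a nasal, the suffix surfaces as [-do], giving [zevuʒimdo].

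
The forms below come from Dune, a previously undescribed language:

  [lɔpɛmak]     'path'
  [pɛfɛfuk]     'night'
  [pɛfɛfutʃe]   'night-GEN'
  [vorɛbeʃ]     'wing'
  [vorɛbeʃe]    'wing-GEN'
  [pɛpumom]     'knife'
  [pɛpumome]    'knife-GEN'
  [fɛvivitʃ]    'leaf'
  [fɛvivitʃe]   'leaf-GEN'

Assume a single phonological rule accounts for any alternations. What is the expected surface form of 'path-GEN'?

The stem for 'night' ends in [k] in [pɛfɛfuk] but [tʃ] in [pɛfɛfutʃe].
But 'leaf' keeps [tʃ] in both environments ([fɛvivitʃ], [fɛvivitʃe]), so there is no rule changing /tʃ/ to [k] in isolation.
So /k/ is underlying, and a rule of palatalization before a front vowel — /k/ becomes palato-alveolar [tʃ] before a front vowel — gives [tʃ].
The one attested form of 'path', [lɔpɛmak], shows underlying /lɔpɛmak/. Applying the same rule before a front vowel gives [lɔpɛmatʃe].

[lɔpɛmatʃe]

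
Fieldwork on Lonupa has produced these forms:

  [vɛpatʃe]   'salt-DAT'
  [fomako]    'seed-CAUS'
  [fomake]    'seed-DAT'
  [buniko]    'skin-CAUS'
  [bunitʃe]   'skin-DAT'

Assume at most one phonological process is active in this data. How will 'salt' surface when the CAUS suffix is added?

[vɛpako]

In [buniko] and [bunitʃe] the final segment of 'skin' alternates: [k] ~ [tʃ].
If /k/ were underlying and a rule turned it into [tʃ] before the DAT suffix, 'seed' would also alternate; but it has [k] in both [fomako] and [fomake].
So /tʃ/ is underlying, and a rule of depalatalization — palato-alveolar /tʃ/ becomes [k] when no front vowel follows — gives [k].
The one attested form of 'salt', [vɛpatʃe], shows underlying /vɛpatʃ/. Applying the same rule when no front vowel follows gives [vɛpako].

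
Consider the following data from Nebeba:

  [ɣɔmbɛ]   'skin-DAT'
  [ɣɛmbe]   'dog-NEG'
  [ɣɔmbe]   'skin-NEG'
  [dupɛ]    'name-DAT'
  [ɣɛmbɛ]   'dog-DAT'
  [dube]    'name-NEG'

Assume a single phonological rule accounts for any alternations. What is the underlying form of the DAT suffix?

/-pɛ/

The DAT morpheme has two allomorphs, [-bɛ] and [-pɛ].
By contrast the NEG suffix keeps its initial [b] throughout — that segment must be underlying.
The DAT suffix is therefore /-pɛ/ underlyingly, with post-nasal voicing: voiceless stops become voiced after a nasal.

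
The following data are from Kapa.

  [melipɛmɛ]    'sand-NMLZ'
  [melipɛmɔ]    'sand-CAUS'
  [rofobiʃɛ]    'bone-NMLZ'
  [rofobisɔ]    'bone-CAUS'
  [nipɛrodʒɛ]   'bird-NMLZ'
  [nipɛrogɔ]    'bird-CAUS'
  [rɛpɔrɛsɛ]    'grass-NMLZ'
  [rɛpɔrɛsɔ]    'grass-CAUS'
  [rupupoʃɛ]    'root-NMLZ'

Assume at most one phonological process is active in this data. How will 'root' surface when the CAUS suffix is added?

[rupuposɔ]

'bone' shows [ʃ] ~ [s] at the end of the stem ([rofobiʃɛ] vs [rofobisɔ]).
If /s/ were underlying and a rule turned it into [ʃ] before the NMLZ suffix, 'grass' would also alternate; but it has [s] in both [rɛpɔrɛsɛ] and [rɛpɔrɛsɔ].
The alternation reflects depalatalization: palato-alveolar /dʒ/ and /ʃ/ become [g] and [s] when no front vowel follows. /ʃ/ is underlying.
From [rupupoʃɛ] the stem 'root' is /rupupoʃ/; when no front vowel follows this yields [rupuposɔ].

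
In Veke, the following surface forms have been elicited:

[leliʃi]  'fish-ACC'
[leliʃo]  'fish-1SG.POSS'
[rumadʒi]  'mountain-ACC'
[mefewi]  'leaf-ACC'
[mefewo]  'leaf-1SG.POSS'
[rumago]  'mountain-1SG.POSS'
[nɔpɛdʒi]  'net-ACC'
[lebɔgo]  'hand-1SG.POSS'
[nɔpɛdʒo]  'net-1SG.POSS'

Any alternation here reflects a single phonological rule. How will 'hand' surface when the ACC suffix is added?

In [rumago] and [rumadʒi] the final segment of 'mountain' alternates: [g] ~ [dʒ].
If /dʒ/ were underlying and a rule turned it into [g] before the 1SG.POSS suffix, 'net' would also alternate; but it has [dʒ] in both [nɔpɛdʒo] and [nɔpɛdʒi].
The alternation reflects palatalization before a front vowel: /g/ becomes palato-alveolar [dʒ] before a front vowel. /g/ is underlying.
The one attested form of 'hand', [lebɔgo], shows underlying /lebɔg/. Applying the same rule before a front vowel gives [lebɔdʒi].

[lebɔdʒi]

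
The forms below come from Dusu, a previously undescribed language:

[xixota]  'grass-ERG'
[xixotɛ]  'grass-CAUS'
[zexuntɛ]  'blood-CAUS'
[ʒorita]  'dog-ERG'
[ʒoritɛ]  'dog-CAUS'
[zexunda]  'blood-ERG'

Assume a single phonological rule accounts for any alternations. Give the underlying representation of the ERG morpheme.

The ERG suffix surfaces as [-da] and [-ta], depending on the final segment of the stem.
The CAUS suffix, which begins with [t], is invariant after every stem; so [t] is not altered by any rule here.
The ERG suffix is therefore /-da/ underlyingly, with post-vocalic devoicing: voiced stops become voiceless after a vowel.

/-da/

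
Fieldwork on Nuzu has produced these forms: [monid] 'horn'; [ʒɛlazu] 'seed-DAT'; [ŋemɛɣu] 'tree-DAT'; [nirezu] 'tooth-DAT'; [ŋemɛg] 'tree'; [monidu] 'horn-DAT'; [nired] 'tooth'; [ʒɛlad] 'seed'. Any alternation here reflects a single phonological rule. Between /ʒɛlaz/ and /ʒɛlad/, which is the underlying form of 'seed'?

/ʒɛlaz/

The stem for 'seed' ends in [d] in [ʒɛlad] but [z] in [ʒɛlazu].
The stem 'horn' ([monid], [monidu]) shows [d] unchanged in both environments, so [d] cannot be basic with [z] derived before the DAT suffix.
Therefore /z/ is basic and [d] is derived by word-final hardening (voiced fricatives become stops word-finally).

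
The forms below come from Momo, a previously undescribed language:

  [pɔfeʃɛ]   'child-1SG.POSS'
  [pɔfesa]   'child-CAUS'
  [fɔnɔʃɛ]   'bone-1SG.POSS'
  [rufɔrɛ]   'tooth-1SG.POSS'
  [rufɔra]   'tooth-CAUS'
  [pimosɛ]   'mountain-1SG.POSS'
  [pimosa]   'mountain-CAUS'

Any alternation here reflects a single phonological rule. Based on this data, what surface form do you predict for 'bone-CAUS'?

[fɔnɔsa]

The root 'child' surfaces as [pɔfeʃɛ] and [pɔfesa], with a stem-final [ʃ] ~ [s] alternation.
If /s/ were underlying and a rule turned it into [ʃ] before the 1SG.POSS suffix, 'mountain' would also alternate; but it has [s] in both [pimosɛ] and [pimosa].
The alternation reflects depalatalization: palato-alveolar /ʃ/ becomes [s] when no front vowel follows. /ʃ/ is underlying.
The one attested form of 'bone', [fɔnɔʃɛ], shows underlying /fɔnɔʃ/. Applying the same rule when no front vowel follows gives [fɔnɔsa].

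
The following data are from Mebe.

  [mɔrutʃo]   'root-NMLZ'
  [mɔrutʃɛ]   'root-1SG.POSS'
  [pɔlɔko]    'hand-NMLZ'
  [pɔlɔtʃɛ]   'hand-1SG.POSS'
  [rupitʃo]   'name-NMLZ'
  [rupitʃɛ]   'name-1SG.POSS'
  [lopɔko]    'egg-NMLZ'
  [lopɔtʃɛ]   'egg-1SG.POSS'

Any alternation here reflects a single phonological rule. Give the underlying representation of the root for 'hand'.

/pɔlɔk/

'hand' shows [k] ~ [tʃ] at the end of the stem ([pɔlɔko] vs [pɔlɔtʃɛ]).
Compare 'name', with invariant [tʃ] in [rupitʃo] and [rupitʃɛ]: an analysis with underlying /tʃ/ and a rule producing [k] before the NMLZ suffix would wrongly predict alternation here too.
Therefore /k/ is basic and [tʃ] is derived by palatalization before a front vowel (/k/ becomes palato-alveolar [tʃ] before a front vowel).
Hence 'hand' is /pɔlɔk/ underlyingly.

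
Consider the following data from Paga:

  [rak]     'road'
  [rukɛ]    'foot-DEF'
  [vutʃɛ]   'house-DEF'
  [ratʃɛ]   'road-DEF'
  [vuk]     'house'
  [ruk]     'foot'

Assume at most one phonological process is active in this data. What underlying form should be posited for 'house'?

The stem for 'house' ends in [tʃ] in [vutʃɛ] but [k] in [vuk].
But 'foot' keeps [k] in both environments ([rukɛ], [ruk]), so there is no rule changing /k/ to [tʃ] before the DEF suffix.
The underlying segment must be /tʃ/; palato-alveolar /tʃ/ becomes [k] when no front vowel follows, yielding [k] there.

/vutʃ/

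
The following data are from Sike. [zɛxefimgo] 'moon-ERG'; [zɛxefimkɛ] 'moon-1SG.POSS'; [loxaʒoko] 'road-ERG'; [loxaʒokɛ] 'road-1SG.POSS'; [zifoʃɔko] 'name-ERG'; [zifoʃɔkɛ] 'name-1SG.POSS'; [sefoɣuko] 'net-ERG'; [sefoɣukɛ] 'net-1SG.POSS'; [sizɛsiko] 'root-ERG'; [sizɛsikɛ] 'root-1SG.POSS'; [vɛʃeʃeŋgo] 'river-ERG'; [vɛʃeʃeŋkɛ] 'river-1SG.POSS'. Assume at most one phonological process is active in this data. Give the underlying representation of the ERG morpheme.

/-go/

The ERG morpheme has two allomorphs, [-go] and [-ko].
The 1SG.POSS suffix, which begins with [k], is invariant after every stem; so [k] is not altered by any rule here.
So the underlying form is /-go/, and voiced stops become voiceless after a vowel.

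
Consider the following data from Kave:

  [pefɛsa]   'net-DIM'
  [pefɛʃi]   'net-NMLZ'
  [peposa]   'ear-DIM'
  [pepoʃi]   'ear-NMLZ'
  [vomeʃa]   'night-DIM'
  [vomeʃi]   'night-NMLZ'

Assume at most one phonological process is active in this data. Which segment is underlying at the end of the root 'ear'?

/s/

The root 'ear' surfaces as [peposa] and [pepoʃi], with a stem-final [s] ~ [ʃ] alternation.
Compare 'night', with invariant [ʃ] in [vomeʃa] and [vomeʃi]: an analysis with underlying /ʃ/ and a rule producing [s] before the DIM suffix would wrongly predict alternation here too.
The alternation reflects palatalization before a front vowel: /s/ becomes palato-alveolar [ʃ] before a front vowel. /s/ is underlying.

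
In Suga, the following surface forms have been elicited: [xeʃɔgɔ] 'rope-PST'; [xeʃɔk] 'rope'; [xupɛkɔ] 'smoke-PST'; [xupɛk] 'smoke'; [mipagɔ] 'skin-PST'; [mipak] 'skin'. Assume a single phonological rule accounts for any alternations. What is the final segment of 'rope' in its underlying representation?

/g/

'rope' shows [g] ~ [k] at the end of the stem ([xeʃɔgɔ] vs [xeʃɔk]).
But 'smoke' keeps [k] in both environments ([xupɛkɔ], [xupɛk]), so there is no rule changing /k/ to [g] before the PST suffix.
Therefore /g/ is basic and [k] is derived by word-final obstruent devoicing (voiced obstruents become voiceless word-finally).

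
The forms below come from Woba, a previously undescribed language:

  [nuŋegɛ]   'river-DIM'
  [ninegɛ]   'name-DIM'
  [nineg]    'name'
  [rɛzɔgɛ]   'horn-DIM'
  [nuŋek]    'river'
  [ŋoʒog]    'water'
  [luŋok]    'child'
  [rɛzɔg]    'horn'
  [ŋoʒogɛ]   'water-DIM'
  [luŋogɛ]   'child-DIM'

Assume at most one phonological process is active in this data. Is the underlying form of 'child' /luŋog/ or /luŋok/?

The stem for 'child' ends in [k] in [luŋok] but [g] in [luŋogɛ].
Compare 'name', with invariant [g] in [nineg] and [ninegɛ]: an analysis with underlying /g/ and a rule producing [k] in isolation would wrongly predict alternation here too.
So /k/ is underlying, and a rule of intervocalic voicing — voiceless stops become voiced between vowels — gives [g].

/luŋok/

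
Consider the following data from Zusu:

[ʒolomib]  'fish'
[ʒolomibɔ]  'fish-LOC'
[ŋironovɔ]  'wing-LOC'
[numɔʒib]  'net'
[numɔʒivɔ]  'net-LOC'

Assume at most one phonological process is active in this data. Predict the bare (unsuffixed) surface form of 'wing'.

The root 'net' surfaces as [numɔʒib] and [numɔʒivɔ], with a stem-final [b] ~ [v] alternation.
If /b/ were underlying and a rule turned it into [v] before the LOC suffix, 'fish' would also alternate; but it has [b] in both [ʒolomib] and [ʒolomibɔ].
The underlying segment must be /v/; voiced fricatives become stops word-finally, yielding [b] there.
From [ŋironovɔ] the stem 'wing' is /ŋironov/; word-finally this yields [ŋironob].

[ŋironob]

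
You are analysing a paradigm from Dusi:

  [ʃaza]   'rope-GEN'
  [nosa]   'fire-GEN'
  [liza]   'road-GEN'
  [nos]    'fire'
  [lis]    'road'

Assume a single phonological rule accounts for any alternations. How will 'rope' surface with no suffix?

[ʃas]

The root 'road' surfaces as [liza] and [lis], with a stem-final [z] ~ [s] alternation.
Compare 'fire', with invariant [s] in [nosa] and [nos]: an analysis with underlying /s/ and a rule producing [z] before the GEN suffix would wrongly predict alternation here too.
The underlying segment must be /z/; voiced obstruents become voiceless word-finally, yielding [s] there.
From [ʃaza] the stem 'rope' is /ʃaz/; word-finally this yields [ʃas].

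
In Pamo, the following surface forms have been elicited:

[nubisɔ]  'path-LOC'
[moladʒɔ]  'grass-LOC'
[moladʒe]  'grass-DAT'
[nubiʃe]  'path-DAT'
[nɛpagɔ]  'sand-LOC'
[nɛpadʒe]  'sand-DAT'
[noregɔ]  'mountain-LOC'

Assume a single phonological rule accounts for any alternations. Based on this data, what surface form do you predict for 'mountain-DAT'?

'sand' shows [dʒ] ~ [g] at the end of the stem ([nɛpadʒe] vs [nɛpagɔ]).
Compare 'grass', with invariant [dʒ] in [moladʒe] and [moladʒɔ]: an analysis with underlying /dʒ/ and a rule producing [g] before the LOC suffix would wrongly predict alternation here too.
The alternation reflects palatalization before a front vowel: /g/ and /s/ become palato-alveolar [dʒ] and [ʃ] before a front vowel. /g/ is underlying.
The one attested form of 'mountain', [noregɔ], shows underlying /noreg/. Applying the same rule before a front vowel gives [noredʒe].

[noredʒe]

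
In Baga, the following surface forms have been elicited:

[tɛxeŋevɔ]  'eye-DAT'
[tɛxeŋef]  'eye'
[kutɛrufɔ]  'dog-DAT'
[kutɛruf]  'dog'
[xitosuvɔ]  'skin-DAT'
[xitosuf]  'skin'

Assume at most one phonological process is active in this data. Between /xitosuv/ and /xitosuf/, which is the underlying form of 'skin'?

/xitosuv/

The root 'skin' surfaces as [xitosuvɔ] and [xitosuf], with a stem-final [v] ~ [f] alternation.
The stem 'dog' ([kutɛrufɔ], [kutɛruf]) shows [f] unchanged in both environments, so [f] cannot be basic with [v] derived before the DAT suffix.
The alternation reflects word-final obstruent devoicing: voiced obstruents become voiceless word-finally. /v/ is underlying.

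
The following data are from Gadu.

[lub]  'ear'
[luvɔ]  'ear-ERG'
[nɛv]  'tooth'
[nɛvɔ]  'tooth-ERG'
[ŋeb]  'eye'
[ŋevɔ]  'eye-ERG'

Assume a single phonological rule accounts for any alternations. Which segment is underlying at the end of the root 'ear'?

/b/

In [lub] and [luvɔ] the final segment of 'ear' alternates: [b] ~ [v].
If /v/ were underlying and a rule turned it into [b] in isolation, 'tooth' would also alternate; but it has [v] in both [nɛv] and [nɛvɔ].
So /b/ is underlying, and a rule of intervocalic spirantization — voiced stops become fricatives between vowels — gives [v].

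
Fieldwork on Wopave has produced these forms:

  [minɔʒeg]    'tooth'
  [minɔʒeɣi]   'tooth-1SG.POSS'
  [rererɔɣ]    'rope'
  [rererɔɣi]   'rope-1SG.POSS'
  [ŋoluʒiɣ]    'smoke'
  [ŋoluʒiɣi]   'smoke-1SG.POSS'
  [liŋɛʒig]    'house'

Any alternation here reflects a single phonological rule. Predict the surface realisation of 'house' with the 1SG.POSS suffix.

'tooth' shows [g] ~ [ɣ] at the end of the stem ([minɔʒeg] vs [minɔʒeɣi]).
The stem 'smoke' ([ŋoluʒiɣ], [ŋoluʒiɣi]) shows [ɣ] unchanged in both environments, so [ɣ] cannot be basic with [g] derived in isolation.
The underlying segment must be /g/; voiced stops become fricatives between vowels, yielding [ɣ] there.
The one attested form of 'house', [liŋɛʒig], shows underlying /liŋɛʒig/. Applying the same rule between vowels gives [liŋɛʒiɣi].

[liŋɛʒiɣi]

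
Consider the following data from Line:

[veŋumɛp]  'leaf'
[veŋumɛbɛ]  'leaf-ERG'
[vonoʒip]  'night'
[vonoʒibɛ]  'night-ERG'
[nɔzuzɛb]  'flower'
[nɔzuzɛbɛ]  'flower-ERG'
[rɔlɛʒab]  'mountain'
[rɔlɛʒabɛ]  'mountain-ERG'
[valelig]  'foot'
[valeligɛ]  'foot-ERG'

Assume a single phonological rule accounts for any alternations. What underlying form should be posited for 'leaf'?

The root 'leaf' surfaces as [veŋumɛp] and [veŋumɛbɛ], with a stem-final [p] ~ [b] alternation.
The stem 'mountain' ([rɔlɛʒab], [rɔlɛʒabɛ]) shows [b] unchanged in both environments, so [b] cannot be basic with [p] derived in isolation.
The underlying segment must be /p/; voiceless stops become voiced between vowels, yielding [b] there.
Hence 'leaf' is /veŋumɛp/ underlyingly.

/veŋumɛp/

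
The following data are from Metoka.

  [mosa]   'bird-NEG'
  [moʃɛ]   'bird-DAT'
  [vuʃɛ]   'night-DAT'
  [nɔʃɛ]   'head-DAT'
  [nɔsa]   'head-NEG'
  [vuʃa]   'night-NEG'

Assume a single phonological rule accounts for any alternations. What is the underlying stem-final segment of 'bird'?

/s/

The stem for 'bird' ends in [ʃ] in [moʃɛ] but [s] in [mosa].
The stem 'night' ([vuʃɛ], [vuʃa]) shows [ʃ] unchanged in both environments, so [ʃ] cannot be basic with [s] derived before the NEG suffix.
So /s/ is underlying, and a rule of palatalization before a front vowel — /s/ becomes palato-alveolar [ʃ] before a front vowel — gives [ʃ].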